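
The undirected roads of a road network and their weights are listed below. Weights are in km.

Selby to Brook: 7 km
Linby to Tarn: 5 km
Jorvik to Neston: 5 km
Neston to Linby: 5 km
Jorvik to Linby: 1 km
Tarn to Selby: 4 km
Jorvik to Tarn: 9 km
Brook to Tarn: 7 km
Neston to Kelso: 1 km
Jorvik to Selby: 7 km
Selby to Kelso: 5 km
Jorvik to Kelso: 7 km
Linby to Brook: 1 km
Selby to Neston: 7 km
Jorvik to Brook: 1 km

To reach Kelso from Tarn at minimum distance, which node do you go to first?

Selby

Compare a few routes:
Tarn - Linby - Neston - Kelso: 5+5+1 = 11
Tarn - Selby - Kelso: 4+5 = 9
Tarn - Linby - Jorvik - Neston - Kelso: 5+1+5+1 = 12
Cheapest is Tarn - Selby - Kelso at 9 km.
So from Tarn the first move is to Selby.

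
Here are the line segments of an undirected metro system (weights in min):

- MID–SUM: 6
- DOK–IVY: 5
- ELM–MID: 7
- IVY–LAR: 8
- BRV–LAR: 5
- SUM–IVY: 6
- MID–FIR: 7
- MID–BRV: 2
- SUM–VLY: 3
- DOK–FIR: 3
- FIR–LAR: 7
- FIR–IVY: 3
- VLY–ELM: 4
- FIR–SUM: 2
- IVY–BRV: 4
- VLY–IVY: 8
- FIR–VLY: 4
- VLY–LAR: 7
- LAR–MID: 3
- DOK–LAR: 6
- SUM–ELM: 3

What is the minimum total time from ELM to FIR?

Shortest distances from ELM:
ELM: 0
SUM: 3  (via ELM)
VLY: 4  (via ELM)
FIR: 5  (via SUM)
Shortest route: ELM–SUM–FIR = 5 min.

5 min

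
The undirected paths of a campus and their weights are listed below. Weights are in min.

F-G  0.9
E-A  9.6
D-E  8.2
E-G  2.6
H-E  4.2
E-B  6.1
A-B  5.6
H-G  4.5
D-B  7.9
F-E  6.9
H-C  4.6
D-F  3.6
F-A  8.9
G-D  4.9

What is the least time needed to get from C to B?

14.9 min

Shortest distances from C:
C: 0
H: 4.6  (via C)
E: 8.8  (via H)
G: 9.1  (via H)
F: 10  (via G)
D: 13.6  (via F)
B: 14.9  (via E)
Shortest route: C–H–E–B = 14.9 min.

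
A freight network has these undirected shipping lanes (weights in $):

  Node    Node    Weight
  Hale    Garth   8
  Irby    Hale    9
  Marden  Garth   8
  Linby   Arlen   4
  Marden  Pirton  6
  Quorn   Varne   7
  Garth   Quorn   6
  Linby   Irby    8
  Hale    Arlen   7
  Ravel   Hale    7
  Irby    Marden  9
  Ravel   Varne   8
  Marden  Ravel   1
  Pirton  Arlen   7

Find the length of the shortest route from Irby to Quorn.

Shortest distances from Irby:
Irby: 0
Linby: 8  (via Irby)
Hale: 9  (via Irby)
Marden: 9  (via Irby)
Ravel: 10  (via Marden)
Arlen: 12  (via Linby)
Pirton: 15  (via Marden)
Garth: 17  (via Hale)
Varne: 18  (via Ravel)
Quorn: 23  (via Garth)
Shortest route: Irby → Hale → Garth → Quorn = $23.

$23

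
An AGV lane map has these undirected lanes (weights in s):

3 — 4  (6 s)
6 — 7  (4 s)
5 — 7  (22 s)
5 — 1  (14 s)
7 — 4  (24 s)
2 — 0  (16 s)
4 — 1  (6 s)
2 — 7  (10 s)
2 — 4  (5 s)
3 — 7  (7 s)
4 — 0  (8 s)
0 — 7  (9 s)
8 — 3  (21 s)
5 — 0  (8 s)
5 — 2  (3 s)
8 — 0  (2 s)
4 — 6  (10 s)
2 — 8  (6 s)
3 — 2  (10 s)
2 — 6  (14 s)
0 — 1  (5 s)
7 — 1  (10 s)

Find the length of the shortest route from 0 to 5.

Candidate routes:
0–2–5: 16+3 = 19
0–4–2–5: 8+5+3 = 16
0–5: 8 = 8
0–8–2–5: 2+6+3 = 11
The minimum is 8 s via 0–5.

8 s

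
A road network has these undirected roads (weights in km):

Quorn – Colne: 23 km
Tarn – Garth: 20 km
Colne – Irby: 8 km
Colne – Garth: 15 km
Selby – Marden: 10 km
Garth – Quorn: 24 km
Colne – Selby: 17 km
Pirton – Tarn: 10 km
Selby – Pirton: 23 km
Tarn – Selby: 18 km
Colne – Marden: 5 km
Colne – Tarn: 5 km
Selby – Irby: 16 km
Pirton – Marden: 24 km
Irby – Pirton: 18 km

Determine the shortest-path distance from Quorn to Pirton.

Compare a few routes:
Quorn–Colne–Marden–Pirton: 23+5+24 = 52
Quorn–Colne–Tarn–Pirton: 23+5+10 = 38
Quorn–Colne–Irby–Pirton: 23+8+18 = 49
Cheapest is Quorn–Colne–Tarn–Pirton at 38 km.

38 km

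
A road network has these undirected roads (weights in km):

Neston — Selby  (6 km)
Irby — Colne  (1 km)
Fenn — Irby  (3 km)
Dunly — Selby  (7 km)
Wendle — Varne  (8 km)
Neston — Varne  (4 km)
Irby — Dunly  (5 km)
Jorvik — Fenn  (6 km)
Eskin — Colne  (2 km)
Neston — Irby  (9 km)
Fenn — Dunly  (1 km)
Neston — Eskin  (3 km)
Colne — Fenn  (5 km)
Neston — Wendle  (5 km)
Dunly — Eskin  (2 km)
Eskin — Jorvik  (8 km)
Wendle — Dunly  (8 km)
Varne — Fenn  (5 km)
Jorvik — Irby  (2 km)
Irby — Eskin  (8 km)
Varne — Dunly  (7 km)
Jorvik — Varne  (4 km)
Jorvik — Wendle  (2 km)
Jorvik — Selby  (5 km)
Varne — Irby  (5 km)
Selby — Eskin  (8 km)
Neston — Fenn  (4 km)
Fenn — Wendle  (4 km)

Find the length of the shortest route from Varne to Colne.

6 km

Running Dijkstra from Varne:
Varne: 0
Jorvik: 4  (via Varne)
Neston: 4  (via Varne)
Irby: 5  (via Varne)
Fenn: 5  (via Varne)
Wendle: 6  (via Jorvik)
Dunly: 6  (via Fenn)
Colne: 6  (via Irby)
Shortest route: Varne → Irby → Colne = 6 km.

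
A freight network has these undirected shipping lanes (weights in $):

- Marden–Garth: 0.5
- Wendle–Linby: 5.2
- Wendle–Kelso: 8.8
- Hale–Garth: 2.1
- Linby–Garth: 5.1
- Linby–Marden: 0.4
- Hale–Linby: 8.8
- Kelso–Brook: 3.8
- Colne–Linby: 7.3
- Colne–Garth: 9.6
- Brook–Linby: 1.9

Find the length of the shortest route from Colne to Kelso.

$13

Enumerating some paths:
Colne - Linby - Brook - Kelso: 7.3+1.9+3.8 = 13
Colne - Linby - Wendle - Kelso: 7.3+5.2+8.8 = 21.3
Colne - Garth - Marden - Linby - Brook - Kelso: 9.6+0.5+0.4+1.9+3.8 = 16.2
Colne - Garth - Linby - Brook - Kelso: 9.6+5.1+1.9+3.8 = 20.4
The minimum is $13 via Colne - Linby - Brook - Kelso.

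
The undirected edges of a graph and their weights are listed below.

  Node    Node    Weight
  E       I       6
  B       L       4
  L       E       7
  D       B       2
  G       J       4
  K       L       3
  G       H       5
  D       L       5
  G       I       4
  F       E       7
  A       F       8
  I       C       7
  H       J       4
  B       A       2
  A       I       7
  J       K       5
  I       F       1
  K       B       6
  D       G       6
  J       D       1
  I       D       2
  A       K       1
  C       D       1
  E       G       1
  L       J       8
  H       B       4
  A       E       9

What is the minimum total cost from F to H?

Candidate routes:
F - I - D - J - H: 1+2+1+4 = 8
F - I - G - J - H: 1+4+4+4 = 13
F - I - D - B - H: 1+2+2+4 = 9
F - I - G - H: 1+4+5 = 10
The minimum is 8 via F - I - D - J - H.

8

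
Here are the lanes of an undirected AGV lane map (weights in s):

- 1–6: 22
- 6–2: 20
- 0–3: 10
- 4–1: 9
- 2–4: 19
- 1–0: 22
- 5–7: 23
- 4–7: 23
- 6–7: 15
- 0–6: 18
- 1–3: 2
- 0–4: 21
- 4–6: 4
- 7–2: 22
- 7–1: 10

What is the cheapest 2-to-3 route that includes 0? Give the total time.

Shortest 2→0: 2–6–0 = 38
Best 0 to 3: 0–3 costing 10
Total via 0: 38 + 10 = 48 s.

48 s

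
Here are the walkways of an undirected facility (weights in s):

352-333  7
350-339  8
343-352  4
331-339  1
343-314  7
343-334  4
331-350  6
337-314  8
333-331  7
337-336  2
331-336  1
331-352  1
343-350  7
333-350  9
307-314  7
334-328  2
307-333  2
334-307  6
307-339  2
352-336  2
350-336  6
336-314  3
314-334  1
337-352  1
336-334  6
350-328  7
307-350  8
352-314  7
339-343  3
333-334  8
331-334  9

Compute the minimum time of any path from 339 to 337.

Running Dijkstra from 339:
339: 0
331: 1  (via 339)
307: 2  (via 339)
336: 2  (via 331)
352: 2  (via 331)
343: 3  (via 339)
337: 3  (via 352)
Shortest route: 339–331–352–337 = 3 s.

3 s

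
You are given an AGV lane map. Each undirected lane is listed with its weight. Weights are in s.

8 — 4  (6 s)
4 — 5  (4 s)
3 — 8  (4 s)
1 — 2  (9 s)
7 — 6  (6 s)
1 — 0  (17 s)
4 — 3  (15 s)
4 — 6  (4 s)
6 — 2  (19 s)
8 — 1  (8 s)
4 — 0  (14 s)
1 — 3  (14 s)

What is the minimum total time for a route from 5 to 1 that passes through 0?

Shortest 5→0: 5 → 4 → 0 = 18
Shortest 0→1: 0 → 1 = 17
Total via 0: 18 + 17 = 35 s.

35 s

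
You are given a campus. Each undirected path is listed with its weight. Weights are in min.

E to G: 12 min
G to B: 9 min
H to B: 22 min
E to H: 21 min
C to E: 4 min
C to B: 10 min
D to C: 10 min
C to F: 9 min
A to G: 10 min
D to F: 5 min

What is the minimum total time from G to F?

25 min

Shortest distances from G:
G: 0
B: 9  (via G)
A: 10  (via G)
E: 12  (via G)
C: 16  (via E)
F: 25  (via C)
Shortest route: G → E → C → F = 25 min.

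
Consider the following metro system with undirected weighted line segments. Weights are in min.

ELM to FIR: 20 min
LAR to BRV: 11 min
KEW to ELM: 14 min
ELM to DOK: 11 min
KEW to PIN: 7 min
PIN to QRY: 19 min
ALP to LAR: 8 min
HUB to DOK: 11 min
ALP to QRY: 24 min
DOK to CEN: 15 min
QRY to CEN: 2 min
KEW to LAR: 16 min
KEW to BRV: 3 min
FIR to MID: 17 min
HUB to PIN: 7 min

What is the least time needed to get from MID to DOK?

48 min

Settle nodes by increasing distance from MID:
MID: 0
FIR: 17  (via MID)
ELM: 37  (via FIR)
DOK: 48  (via ELM)
Shortest route: MID–FIR–ELM–DOK = 48 min.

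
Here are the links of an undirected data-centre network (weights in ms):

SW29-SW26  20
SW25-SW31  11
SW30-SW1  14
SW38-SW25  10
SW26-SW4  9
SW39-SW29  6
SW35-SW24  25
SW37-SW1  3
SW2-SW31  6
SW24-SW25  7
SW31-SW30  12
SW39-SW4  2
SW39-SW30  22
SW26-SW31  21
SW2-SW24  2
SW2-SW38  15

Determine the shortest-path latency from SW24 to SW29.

46 ms

Enumerating some paths:
SW24–SW2–SW31–SW26–SW4–SW39–SW29: 2+6+21+9+2+6 = 46
SW24–SW2–SW31–SW30–SW39–SW29: 2+6+12+22+6 = 48
SW24–SW25–SW31–SW26–SW4–SW39–SW29: 7+11+21+9+2+6 = 56
SW24–SW2–SW31–SW26–SW29: 2+6+21+20 = 49
Cheapest is SW24–SW2–SW31–SW26–SW4–SW39–SW29 at 46 ms.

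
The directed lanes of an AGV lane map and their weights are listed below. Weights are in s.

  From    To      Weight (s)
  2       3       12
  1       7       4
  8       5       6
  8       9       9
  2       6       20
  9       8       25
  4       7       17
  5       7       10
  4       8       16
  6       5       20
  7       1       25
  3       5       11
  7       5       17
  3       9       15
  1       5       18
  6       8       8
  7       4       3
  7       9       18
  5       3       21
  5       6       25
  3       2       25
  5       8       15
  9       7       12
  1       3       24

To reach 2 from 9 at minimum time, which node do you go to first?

Compare a few routes:
9–8–5–3–2: 25+6+21+25 = 77
9–7–5–3–2: 12+17+21+25 = 75
Cheapest is 9–7–5–3–2 at 75 s.
So from 9 the first move is to 7.

7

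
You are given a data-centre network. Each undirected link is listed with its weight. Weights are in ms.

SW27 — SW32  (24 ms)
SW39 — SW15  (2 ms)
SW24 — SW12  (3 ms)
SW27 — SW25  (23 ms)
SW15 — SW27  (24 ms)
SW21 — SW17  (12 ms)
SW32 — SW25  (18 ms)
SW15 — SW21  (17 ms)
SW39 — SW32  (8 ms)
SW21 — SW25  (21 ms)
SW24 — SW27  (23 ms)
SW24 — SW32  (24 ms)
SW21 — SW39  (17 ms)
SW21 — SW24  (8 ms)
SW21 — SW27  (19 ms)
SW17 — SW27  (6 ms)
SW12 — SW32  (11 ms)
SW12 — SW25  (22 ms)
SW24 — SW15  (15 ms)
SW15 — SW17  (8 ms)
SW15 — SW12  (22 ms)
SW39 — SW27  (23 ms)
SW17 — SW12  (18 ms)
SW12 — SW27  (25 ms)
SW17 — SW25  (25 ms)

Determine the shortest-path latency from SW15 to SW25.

28 ms

Enumerating some paths:
SW15 - SW39 - SW32 - SW25: 2+8+18 = 28
SW15 - SW21 - SW25: 17+21 = 38
SW15 - SW17 - SW25: 8+25 = 33
SW15 - SW17 - SW27 - SW25: 8+6+23 = 37
The minimum is 28 ms via SW15 - SW39 - SW32 - SW25.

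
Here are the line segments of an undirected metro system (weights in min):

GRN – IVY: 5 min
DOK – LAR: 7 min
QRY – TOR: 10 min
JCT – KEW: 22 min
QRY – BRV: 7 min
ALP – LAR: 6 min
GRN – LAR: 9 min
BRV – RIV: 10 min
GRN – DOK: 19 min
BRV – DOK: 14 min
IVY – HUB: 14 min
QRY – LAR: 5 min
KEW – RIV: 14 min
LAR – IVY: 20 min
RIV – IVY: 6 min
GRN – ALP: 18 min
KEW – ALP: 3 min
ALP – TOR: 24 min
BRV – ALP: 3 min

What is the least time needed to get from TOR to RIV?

27 min

Enumerating some paths:
TOR - QRY - LAR - ALP - BRV - RIV: 10+5+6+3+10 = 34
TOR - QRY - BRV - RIV: 10+7+10 = 27
The minimum is 27 min via TOR - QRY - BRV - RIV.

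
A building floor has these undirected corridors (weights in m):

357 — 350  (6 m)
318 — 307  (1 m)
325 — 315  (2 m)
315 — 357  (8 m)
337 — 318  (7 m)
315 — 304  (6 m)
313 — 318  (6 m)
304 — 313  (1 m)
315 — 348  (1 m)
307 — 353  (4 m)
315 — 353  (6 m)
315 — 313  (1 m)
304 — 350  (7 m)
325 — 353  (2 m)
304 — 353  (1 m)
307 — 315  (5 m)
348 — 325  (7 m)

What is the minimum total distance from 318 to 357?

14 m

Settle nodes by increasing distance from 318:
318: 0
307: 1  (via 318)
353: 5  (via 307)
315: 6  (via 307)
313: 6  (via 318)
304: 6  (via 353)
348: 7  (via 315)
337: 7  (via 318)
325: 7  (via 353)
350: 13  (via 304)
357: 14  (via 315)
Shortest route: 318–307–315–357 = 14 m.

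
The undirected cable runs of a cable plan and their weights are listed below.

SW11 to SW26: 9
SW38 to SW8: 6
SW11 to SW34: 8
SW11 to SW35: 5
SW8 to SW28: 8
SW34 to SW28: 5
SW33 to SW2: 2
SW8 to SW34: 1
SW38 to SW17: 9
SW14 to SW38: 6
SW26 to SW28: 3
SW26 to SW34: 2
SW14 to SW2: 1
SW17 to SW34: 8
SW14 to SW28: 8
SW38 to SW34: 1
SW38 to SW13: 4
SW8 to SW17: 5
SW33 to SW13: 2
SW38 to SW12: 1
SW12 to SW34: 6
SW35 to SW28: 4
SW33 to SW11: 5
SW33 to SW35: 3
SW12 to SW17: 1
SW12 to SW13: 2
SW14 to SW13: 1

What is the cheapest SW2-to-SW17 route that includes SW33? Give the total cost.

Best SW2 to SW33: SW2 → SW33 costing 2
Best SW33 to SW17: SW33 → SW13 → SW12 → SW17 costing 5
Total via SW33: 2 + 5 = 7.

7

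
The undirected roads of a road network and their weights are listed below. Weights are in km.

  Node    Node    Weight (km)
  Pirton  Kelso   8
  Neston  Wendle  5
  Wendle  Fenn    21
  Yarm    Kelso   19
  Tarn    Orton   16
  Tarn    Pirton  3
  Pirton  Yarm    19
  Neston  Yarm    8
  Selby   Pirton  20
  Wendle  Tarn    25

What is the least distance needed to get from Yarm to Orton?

Running Dijkstra from Yarm:
Yarm: 0
Neston: 8  (via Yarm)
Wendle: 13  (via Neston)
Kelso: 19  (via Yarm)
Pirton: 19  (via Yarm)
Tarn: 22  (via Pirton)
Fenn: 34  (via Wendle)
Orton: 38  (via Tarn)
Shortest route: Yarm–Pirton–Tarn–Orton = 38 km.

38 km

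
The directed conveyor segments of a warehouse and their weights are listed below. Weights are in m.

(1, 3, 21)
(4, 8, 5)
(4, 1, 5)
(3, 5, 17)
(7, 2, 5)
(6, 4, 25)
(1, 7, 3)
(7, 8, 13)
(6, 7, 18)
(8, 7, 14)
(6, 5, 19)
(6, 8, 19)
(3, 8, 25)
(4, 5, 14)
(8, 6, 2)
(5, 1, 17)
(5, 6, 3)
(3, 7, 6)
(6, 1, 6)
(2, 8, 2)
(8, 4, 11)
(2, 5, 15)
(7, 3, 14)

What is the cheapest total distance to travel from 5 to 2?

17 m

Running Dijkstra from 5:
5: 0
6: 3  (via 5)
1: 9  (via 6)
7: 12  (via 1)
2: 17  (via 7)
Shortest route: 5–6–1–7–2 = 17 m.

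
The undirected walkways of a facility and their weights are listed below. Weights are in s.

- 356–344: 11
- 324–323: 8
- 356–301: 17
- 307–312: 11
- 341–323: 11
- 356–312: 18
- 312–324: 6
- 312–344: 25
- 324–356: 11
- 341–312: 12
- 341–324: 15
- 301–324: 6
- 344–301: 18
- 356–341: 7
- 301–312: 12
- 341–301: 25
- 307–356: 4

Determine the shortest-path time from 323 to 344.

Enumerating some paths:
323 - 341 - 356 - 344: 11+7+11 = 29
323 - 324 - 356 - 344: 8+11+11 = 30
The minimum is 29 s via 323 - 341 - 356 - 344.

29 s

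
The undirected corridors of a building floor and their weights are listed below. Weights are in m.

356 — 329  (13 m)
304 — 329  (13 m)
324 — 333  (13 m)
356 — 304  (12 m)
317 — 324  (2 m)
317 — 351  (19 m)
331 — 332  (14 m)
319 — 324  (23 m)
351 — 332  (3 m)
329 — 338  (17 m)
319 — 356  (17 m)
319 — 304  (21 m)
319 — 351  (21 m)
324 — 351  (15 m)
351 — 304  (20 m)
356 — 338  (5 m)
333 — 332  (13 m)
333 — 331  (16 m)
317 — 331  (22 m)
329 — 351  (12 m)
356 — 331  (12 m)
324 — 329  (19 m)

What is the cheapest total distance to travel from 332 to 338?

Running Dijkstra from 332:
332: 0
351: 3  (via 332)
333: 13  (via 332)
331: 14  (via 332)
329: 15  (via 351)
324: 18  (via 351)
317: 20  (via 324)
304: 23  (via 351)
319: 24  (via 351)
356: 26  (via 331)
338: 31  (via 356)
Shortest route: 332–331–356–338 = 31 m.

31 m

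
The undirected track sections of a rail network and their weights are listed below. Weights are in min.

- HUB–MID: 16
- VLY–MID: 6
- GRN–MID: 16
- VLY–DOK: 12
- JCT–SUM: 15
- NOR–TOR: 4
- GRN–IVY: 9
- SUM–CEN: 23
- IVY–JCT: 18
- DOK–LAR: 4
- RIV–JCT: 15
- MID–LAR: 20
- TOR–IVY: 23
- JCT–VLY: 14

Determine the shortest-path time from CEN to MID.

58 min

Settle nodes by increasing distance from CEN:
CEN: 0
SUM: 23  (via CEN)
JCT: 38  (via SUM)
VLY: 52  (via JCT)
RIV: 53  (via JCT)
IVY: 56  (via JCT)
MID: 58  (via VLY)
Shortest route: CEN → SUM → JCT → VLY → MID = 58 min.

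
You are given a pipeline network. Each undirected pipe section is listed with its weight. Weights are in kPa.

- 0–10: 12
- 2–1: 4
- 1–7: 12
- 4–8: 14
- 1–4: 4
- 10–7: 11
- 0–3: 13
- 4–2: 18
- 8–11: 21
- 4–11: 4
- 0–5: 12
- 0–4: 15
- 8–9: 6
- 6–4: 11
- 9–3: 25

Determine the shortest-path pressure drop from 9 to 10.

Candidate routes:
9 - 3 - 0 - 10: 25+13+12 = 50
9 - 8 - 11 - 4 - 1 - 7 - 10: 6+21+4+4+12+11 = 58
9 - 8 - 4 - 0 - 10: 6+14+15+12 = 47
9 - 8 - 11 - 4 - 0 - 10: 6+21+4+15+12 = 58
Cheapest is 9 - 8 - 4 - 0 - 10 at 47 kPa.

47 kPa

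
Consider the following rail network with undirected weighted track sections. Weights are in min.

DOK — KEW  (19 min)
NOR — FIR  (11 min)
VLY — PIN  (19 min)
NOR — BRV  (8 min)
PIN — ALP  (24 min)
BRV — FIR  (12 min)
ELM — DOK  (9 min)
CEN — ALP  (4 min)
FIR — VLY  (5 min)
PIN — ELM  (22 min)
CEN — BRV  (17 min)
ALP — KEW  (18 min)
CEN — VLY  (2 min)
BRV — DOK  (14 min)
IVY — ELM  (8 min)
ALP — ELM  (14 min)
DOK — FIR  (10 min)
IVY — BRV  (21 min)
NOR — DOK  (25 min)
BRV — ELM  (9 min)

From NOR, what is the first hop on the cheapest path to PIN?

FIR

Enumerating some paths:
NOR → FIR → VLY → PIN: 11+5+19 = 35
NOR → BRV → FIR → VLY → PIN: 8+12+5+19 = 44
NOR → BRV → ELM → PIN: 8+9+22 = 39
Cheapest is NOR → FIR → VLY → PIN at 35 min.
So from NOR the first move is to FIR.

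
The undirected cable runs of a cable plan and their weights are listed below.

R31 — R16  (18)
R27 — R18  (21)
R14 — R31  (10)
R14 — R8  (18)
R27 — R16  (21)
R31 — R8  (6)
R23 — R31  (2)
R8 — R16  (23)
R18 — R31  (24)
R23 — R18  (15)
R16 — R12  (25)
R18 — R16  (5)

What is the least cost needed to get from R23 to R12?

45

Candidate routes:
R23 → R31 → R18 → R16 → R12: 2+24+5+25 = 56
R23 → R31 → R14 → R8 → R16 → R12: 2+10+18+23+25 = 78
R23 → R31 → R8 → R16 → R12: 2+6+23+25 = 56
R23 → R31 → R16 → R12: 2+18+25 = 45
The minimum is 45 via R23 → R31 → R16 → R12.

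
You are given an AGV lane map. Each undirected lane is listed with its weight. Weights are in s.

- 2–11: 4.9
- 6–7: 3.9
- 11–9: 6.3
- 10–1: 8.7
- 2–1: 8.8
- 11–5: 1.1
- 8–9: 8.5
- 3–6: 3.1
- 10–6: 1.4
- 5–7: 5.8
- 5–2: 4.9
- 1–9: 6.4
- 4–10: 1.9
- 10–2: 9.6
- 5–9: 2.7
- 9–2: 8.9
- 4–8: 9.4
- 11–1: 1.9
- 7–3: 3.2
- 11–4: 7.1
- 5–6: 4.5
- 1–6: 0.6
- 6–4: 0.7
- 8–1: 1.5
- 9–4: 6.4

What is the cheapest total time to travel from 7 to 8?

6 s

Enumerating some paths:
7 - 5 - 11 - 1 - 8: 5.8+1.1+1.9+1.5 = 10.3
7 - 5 - 6 - 1 - 8: 5.8+4.5+0.6+1.5 = 12.4
7 - 6 - 1 - 8: 3.9+0.6+1.5 = 6
7 - 3 - 6 - 1 - 8: 3.2+3.1+0.6+1.5 = 8.4
The minimum is 6 s via 7 - 6 - 1 - 8.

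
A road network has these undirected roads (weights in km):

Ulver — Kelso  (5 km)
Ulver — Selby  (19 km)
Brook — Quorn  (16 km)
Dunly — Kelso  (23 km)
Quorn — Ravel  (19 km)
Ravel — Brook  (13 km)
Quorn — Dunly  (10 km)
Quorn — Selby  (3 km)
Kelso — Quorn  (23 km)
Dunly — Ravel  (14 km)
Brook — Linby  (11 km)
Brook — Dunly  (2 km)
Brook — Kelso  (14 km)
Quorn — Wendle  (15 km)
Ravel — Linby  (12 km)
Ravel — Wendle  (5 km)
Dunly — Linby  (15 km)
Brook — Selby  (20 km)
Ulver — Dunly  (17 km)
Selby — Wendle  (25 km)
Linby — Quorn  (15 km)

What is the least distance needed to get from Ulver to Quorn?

Shortest distances from Ulver:
Ulver: 0
Kelso: 5  (via Ulver)
Dunly: 17  (via Ulver)
Brook: 19  (via Kelso)
Selby: 19  (via Ulver)
Quorn: 22  (via Selby)
Shortest route: Ulver → Selby → Quorn = 22 km.

22 km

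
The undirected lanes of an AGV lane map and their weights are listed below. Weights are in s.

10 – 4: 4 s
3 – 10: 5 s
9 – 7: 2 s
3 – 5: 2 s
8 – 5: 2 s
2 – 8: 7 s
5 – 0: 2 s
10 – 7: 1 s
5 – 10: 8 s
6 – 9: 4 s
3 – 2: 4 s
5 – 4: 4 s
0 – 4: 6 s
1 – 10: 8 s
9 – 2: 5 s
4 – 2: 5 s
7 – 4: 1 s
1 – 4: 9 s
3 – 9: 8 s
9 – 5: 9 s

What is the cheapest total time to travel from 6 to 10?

7 s

Settle nodes by increasing distance from 6:
6: 0
9: 4  (via 6)
7: 6  (via 9)
4: 7  (via 7)
10: 7  (via 7)
Shortest route: 6–9–7–10 = 7 s.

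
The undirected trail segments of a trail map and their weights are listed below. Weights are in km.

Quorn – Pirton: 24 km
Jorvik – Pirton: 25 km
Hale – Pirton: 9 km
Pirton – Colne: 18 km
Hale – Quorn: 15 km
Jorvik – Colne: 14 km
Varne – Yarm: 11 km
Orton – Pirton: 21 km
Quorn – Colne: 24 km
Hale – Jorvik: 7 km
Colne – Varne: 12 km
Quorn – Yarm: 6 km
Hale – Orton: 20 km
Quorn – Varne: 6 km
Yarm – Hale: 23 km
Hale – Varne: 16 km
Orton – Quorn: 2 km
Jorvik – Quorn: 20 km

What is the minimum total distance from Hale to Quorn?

15 km

Compare a few routes:
Hale → Varne → Quorn: 16+6 = 22
Hale → Quorn: 15 = 15
Cheapest is Hale → Quorn at 15 km.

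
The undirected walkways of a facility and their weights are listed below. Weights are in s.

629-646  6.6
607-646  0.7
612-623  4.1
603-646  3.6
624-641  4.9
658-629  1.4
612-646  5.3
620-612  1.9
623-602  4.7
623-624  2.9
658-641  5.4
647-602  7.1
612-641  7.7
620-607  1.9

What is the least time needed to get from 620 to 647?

17.8 s

Enumerating some paths:
620 - 607 - 646 - 612 - 623 - 602 - 647: 1.9+0.7+5.3+4.1+4.7+7.1 = 23.8
620 - 612 - 623 - 602 - 647: 1.9+4.1+4.7+7.1 = 17.8
The minimum is 17.8 s via 620 - 612 - 623 - 602 - 647.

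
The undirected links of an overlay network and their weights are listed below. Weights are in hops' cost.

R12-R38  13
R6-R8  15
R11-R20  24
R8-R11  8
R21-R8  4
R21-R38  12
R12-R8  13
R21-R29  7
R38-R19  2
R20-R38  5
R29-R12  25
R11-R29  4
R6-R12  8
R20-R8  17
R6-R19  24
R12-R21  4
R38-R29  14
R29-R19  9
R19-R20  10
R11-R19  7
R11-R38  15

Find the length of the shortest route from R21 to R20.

Settle nodes by increasing distance from R21:
R21: 0
R12: 4  (via R21)
R8: 4  (via R21)
R29: 7  (via R21)
R11: 11  (via R29)
R6: 12  (via R12)
R38: 12  (via R21)
R19: 14  (via R38)
R20: 17  (via R38)
Shortest route: R21 → R38 → R20 = 17 hops' cost.

17 hops' cost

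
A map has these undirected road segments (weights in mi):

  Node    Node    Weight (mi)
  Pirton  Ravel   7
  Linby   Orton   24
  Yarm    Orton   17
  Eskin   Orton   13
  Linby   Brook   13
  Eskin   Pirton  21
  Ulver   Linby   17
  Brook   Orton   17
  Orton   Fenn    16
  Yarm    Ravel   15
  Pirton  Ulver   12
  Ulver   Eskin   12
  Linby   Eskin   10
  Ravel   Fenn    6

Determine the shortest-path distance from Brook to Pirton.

42 mi

Candidate routes:
Brook → Linby → Eskin → Pirton: 13+10+21 = 44
Brook → Linby → Ulver → Pirton: 13+17+12 = 42
Brook → Orton → Fenn → Ravel → Pirton: 17+16+6+7 = 46
Cheapest is Brook → Linby → Ulver → Pirton at 42 mi.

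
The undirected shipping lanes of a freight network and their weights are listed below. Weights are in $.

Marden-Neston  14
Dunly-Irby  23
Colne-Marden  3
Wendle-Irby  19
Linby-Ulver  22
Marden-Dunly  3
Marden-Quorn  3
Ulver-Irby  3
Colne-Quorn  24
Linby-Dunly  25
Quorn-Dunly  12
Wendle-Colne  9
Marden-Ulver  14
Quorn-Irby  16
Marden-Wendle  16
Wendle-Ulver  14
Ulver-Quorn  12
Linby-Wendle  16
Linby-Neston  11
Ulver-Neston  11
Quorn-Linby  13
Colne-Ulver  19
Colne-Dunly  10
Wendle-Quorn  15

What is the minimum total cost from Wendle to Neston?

Running Dijkstra from Wendle:
Wendle: 0
Colne: 9  (via Wendle)
Marden: 12  (via Colne)
Ulver: 14  (via Wendle)
Quorn: 15  (via Wendle)
Dunly: 15  (via Marden)
Linby: 16  (via Wendle)
Irby: 17  (via Ulver)
Neston: 25  (via Ulver)
Shortest route: Wendle → Ulver → Neston = $25.

$25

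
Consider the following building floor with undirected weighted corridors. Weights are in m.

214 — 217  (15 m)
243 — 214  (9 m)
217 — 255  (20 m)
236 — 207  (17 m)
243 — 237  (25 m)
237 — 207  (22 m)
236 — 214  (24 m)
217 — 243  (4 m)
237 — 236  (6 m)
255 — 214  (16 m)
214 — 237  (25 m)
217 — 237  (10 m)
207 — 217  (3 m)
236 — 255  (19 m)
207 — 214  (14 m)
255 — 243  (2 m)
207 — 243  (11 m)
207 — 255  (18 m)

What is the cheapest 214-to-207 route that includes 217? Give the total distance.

16 m

Shortest 214→217: 214 → 243 → 217 = 13
Best 217 to 207: 217 → 207 costing 3
Total via 217: 13 + 3 = 16 m.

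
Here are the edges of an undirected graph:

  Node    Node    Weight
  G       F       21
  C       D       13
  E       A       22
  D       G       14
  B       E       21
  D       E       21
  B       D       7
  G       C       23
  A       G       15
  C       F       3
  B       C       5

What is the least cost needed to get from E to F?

29

Running Dijkstra from E:
E: 0
B: 21  (via E)
D: 21  (via E)
A: 22  (via E)
C: 26  (via B)
F: 29  (via C)
Shortest route: E → B → C → F = 29.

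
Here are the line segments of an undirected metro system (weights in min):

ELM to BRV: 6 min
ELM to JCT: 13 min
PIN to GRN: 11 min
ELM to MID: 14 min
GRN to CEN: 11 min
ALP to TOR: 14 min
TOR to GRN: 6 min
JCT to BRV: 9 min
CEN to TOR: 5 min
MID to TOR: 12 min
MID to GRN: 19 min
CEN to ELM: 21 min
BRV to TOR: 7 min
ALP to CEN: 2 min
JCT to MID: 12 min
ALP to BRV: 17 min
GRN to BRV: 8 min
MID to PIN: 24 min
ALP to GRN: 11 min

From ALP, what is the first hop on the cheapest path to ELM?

Candidate routes:
ALP → GRN → BRV → ELM: 11+8+6 = 25
ALP → CEN → TOR → BRV → ELM: 2+5+7+6 = 20
ALP → BRV → ELM: 17+6 = 23
ALP → CEN → ELM: 2+21 = 23
Cheapest is ALP → CEN → TOR → BRV → ELM at 20 min.
So from ALP the first move is to CEN.

CEN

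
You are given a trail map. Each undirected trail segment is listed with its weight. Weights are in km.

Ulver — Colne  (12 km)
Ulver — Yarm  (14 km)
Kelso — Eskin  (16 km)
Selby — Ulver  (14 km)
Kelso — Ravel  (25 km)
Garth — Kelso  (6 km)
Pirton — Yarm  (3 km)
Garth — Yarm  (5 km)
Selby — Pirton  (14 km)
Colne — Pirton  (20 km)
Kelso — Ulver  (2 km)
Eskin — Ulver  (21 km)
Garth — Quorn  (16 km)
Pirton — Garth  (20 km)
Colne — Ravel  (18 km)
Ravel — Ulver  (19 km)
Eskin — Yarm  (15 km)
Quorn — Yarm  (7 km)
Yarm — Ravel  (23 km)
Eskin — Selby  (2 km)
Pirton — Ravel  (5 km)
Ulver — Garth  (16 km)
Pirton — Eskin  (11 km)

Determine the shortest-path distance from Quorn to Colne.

Shortest distances from Quorn:
Quorn: 0
Yarm: 7  (via Quorn)
Pirton: 10  (via Yarm)
Garth: 12  (via Yarm)
Ravel: 15  (via Pirton)
Kelso: 18  (via Garth)
Ulver: 20  (via Kelso)
Eskin: 21  (via Pirton)
Selby: 23  (via Eskin)
Colne: 30  (via Pirton)
Shortest route: Quorn → Yarm → Pirton → Colne = 30 km.

30 km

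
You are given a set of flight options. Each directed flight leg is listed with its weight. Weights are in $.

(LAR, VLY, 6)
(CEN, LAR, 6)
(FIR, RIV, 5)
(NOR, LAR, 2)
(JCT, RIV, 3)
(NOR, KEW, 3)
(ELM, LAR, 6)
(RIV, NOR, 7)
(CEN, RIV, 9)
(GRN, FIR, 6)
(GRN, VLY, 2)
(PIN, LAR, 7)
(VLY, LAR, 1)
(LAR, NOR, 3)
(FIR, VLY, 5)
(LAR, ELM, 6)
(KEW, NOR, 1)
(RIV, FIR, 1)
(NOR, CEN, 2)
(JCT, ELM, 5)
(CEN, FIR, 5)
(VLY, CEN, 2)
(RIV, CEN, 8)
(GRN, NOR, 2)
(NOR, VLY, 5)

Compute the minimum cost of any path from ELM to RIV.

Running Dijkstra from ELM:
ELM: 0
LAR: 6  (via ELM)
NOR: 9  (via LAR)
CEN: 11  (via NOR)
KEW: 12  (via NOR)
VLY: 12  (via LAR)
FIR: 16  (via CEN)
RIV: 20  (via CEN)
Shortest route: ELM–LAR–NOR–CEN–RIV = $20.

$20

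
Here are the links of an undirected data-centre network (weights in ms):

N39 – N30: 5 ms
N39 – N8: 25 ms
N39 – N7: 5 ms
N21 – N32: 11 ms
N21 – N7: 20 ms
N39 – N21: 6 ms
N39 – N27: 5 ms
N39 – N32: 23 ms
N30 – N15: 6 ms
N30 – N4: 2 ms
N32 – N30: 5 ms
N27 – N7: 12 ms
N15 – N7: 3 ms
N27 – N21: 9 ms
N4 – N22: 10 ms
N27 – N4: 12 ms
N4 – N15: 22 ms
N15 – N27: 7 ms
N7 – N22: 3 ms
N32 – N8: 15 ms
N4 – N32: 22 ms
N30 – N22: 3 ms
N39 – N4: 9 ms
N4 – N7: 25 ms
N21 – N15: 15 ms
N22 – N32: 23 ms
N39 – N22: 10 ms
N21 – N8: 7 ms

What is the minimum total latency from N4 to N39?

Compare a few routes:
N4–N39: 9 = 9
N4–N30–N39: 2+5 = 7
N4–N30–N22–N7–N39: 2+3+3+5 = 13
Cheapest is N4–N30–N39 at 7 ms.

7 ms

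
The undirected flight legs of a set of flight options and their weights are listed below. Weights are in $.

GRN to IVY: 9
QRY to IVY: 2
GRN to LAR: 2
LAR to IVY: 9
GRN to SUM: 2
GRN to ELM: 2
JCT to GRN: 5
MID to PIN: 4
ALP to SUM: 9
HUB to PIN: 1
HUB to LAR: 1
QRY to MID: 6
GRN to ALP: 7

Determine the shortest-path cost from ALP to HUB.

$10

Enumerating some paths:
ALP–GRN–LAR–HUB: 7+2+1 = 10
ALP–SUM–GRN–LAR–HUB: 9+2+2+1 = 14
The minimum is $10 via ALP–GRN–LAR–HUB.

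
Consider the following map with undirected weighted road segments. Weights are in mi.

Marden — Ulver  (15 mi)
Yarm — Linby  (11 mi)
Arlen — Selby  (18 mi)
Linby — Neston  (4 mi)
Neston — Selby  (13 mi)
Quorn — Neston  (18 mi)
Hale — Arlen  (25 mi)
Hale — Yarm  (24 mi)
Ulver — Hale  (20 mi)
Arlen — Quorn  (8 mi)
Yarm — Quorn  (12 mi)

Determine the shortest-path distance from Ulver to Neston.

Compare a few routes:
Ulver → Hale → Arlen → Quorn → Neston: 20+25+8+18 = 71
Ulver → Hale → Yarm → Quorn → Neston: 20+24+12+18 = 74
Ulver → Hale → Yarm → Linby → Neston: 20+24+11+4 = 59
Ulver → Hale → Arlen → Selby → Neston: 20+25+18+13 = 76
The minimum is 59 mi via Ulver → Hale → Yarm → Linby → Neston.

59 mi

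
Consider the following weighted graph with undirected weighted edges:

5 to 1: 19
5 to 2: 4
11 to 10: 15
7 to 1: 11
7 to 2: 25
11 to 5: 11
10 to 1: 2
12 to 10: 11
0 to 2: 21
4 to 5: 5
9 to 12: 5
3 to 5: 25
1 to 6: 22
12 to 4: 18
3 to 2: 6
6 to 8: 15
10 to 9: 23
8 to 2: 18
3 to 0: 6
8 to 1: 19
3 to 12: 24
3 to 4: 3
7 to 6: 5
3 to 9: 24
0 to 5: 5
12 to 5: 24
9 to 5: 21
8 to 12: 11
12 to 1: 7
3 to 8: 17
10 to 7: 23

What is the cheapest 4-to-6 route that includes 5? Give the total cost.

39

Best 4 to 5: 4–5 costing 5
Best 5 to 6: 5–2–7–6 costing 34
Total via 5: 5 + 34 = 39.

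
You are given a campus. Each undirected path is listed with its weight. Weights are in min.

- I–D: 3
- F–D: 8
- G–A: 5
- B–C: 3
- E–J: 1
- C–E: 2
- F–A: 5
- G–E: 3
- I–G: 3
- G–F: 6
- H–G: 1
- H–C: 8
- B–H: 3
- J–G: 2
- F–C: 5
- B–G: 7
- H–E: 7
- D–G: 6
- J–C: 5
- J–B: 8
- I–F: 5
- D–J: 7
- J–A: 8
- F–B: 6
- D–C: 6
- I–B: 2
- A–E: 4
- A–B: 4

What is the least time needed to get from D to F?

Compare a few routes:
D–C–F: 6+5 = 11
D–I–B–F: 3+2+6 = 11
D–G–F: 6+6 = 12
D–F: 8 = 8
The minimum is 8 min via D–F.

8 min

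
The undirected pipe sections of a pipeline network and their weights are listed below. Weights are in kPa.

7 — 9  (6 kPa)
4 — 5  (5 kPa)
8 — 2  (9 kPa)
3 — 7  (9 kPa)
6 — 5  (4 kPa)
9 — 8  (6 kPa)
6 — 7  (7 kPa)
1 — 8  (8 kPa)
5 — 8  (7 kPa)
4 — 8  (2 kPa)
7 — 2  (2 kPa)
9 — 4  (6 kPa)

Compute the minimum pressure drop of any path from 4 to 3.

21 kPa

Candidate routes:
4 - 8 - 2 - 7 - 3: 2+9+2+9 = 22
4 - 9 - 7 - 3: 6+6+9 = 21
The minimum is 21 kPa via 4 - 9 - 7 - 3.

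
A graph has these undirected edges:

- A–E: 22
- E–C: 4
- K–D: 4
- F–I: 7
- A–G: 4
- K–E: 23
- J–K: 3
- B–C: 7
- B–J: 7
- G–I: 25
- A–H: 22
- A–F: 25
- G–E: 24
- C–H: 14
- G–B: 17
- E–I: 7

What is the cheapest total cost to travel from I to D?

32

Settle nodes by increasing distance from I:
I: 0
E: 7  (via I)
F: 7  (via I)
C: 11  (via E)
B: 18  (via C)
G: 25  (via I)
H: 25  (via C)
J: 25  (via B)
K: 28  (via J)
A: 29  (via E)
D: 32  (via K)
Shortest route: I → E → C → B → J → K → D = 32.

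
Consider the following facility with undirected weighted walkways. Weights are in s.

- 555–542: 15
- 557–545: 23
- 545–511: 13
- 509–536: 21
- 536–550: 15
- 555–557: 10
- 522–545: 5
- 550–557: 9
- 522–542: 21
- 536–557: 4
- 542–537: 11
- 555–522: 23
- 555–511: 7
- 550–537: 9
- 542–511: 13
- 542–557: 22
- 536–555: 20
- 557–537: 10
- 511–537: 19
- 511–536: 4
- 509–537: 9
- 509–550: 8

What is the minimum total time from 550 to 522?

Candidate routes:
550 - 536 - 511 - 545 - 522: 15+4+13+5 = 37
550 - 557 - 545 - 522: 9+23+5 = 37
550 - 557 - 536 - 511 - 545 - 522: 9+4+4+13+5 = 35
Cheapest is 550 - 557 - 536 - 511 - 545 - 522 at 35 s.

35 s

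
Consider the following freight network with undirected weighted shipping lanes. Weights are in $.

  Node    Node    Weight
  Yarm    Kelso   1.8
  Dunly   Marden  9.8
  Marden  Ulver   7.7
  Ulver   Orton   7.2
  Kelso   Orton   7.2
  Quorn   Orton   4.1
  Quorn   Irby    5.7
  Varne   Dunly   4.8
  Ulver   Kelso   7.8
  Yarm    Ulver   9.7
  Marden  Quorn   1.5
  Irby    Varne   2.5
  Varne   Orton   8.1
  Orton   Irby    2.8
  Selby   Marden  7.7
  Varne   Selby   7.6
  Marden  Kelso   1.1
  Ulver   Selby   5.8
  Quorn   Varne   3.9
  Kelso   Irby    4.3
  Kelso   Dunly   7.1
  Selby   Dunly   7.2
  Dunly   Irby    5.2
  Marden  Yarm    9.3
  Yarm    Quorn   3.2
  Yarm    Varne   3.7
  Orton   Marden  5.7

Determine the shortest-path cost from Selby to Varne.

$7.6

Settle nodes by increasing distance from Selby:
Selby: 0
Ulver: 5.8  (via Selby)
Dunly: 7.2  (via Selby)
Varne: 7.6  (via Selby)
Shortest route: Selby–Varne = $7.6.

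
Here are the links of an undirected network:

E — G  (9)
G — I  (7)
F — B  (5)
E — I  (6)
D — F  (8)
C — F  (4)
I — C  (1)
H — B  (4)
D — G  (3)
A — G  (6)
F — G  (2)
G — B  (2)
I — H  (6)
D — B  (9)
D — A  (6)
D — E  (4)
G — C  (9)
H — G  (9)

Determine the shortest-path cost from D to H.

Running Dijkstra from D:
D: 0
G: 3  (via D)
E: 4  (via D)
B: 5  (via G)
F: 5  (via G)
A: 6  (via D)
C: 9  (via F)
H: 9  (via B)
Shortest route: D–G–B–H = 9.

9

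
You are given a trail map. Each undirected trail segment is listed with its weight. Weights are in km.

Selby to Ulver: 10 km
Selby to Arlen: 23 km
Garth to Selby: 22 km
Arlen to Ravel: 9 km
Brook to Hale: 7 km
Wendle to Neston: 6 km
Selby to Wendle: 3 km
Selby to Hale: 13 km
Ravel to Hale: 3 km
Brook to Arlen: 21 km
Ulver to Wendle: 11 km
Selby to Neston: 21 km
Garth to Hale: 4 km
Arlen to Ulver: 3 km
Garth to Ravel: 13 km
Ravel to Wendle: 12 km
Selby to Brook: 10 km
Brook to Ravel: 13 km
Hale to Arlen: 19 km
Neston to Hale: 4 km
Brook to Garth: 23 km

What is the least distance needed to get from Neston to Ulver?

Compare a few routes:
Neston - Hale - Ravel - Arlen - Ulver: 4+3+9+3 = 19
Neston - Wendle - Ulver: 6+11 = 17
Neston - Hale - Arlen - Ulver: 4+19+3 = 26
Neston - Wendle - Selby - Ulver: 6+3+10 = 19
The minimum is 17 km via Neston - Wendle - Ulver.

17 km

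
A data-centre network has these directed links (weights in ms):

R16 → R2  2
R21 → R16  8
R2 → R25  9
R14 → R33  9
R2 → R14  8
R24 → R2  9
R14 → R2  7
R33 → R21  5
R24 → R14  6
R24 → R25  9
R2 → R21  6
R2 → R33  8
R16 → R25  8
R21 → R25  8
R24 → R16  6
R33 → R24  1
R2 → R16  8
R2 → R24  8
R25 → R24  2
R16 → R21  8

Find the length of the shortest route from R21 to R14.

16 ms

Running Dijkstra from R21:
R21: 0
R25: 8  (via R21)
R16: 8  (via R21)
R2: 10  (via R16)
R24: 10  (via R25)
R14: 16  (via R24)
Shortest route: R21–R25–R24–R14 = 16 ms.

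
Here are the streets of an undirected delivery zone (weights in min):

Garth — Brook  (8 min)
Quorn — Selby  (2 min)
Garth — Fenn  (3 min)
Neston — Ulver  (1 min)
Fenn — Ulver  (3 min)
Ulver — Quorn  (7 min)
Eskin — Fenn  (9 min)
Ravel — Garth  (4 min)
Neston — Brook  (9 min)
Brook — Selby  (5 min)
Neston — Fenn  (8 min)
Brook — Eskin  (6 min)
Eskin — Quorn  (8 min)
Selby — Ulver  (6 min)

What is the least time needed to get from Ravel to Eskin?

Candidate routes:
Ravel → Garth → Fenn → Ulver → Quorn → Eskin: 4+3+3+7+8 = 25
Ravel → Garth → Fenn → Eskin: 4+3+9 = 16
Ravel → Garth → Brook → Eskin: 4+8+6 = 18
Ravel → Garth → Fenn → Ulver → Neston → Brook → Eskin: 4+3+3+1+9+6 = 26
Cheapest is Ravel → Garth → Fenn → Eskin at 16 min.

16 min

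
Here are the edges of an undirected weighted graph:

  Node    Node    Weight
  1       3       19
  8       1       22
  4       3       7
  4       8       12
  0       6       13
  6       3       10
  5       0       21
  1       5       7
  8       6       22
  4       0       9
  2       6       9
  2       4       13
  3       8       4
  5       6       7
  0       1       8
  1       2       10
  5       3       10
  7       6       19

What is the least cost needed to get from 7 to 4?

Enumerating some paths:
7–6–3–4: 19+10+7 = 36
7–6–2–4: 19+9+13 = 41
The minimum is 36 via 7–6–3–4.

36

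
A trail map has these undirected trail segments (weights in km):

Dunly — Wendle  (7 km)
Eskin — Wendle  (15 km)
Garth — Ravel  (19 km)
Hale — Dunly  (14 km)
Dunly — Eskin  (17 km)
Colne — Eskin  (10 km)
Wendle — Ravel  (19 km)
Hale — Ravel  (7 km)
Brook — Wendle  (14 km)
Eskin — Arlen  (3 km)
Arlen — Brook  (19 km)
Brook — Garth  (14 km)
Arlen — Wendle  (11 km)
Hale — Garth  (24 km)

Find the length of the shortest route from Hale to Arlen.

Running Dijkstra from Hale:
Hale: 0
Ravel: 7  (via Hale)
Dunly: 14  (via Hale)
Wendle: 21  (via Dunly)
Garth: 24  (via Hale)
Eskin: 31  (via Dunly)
Arlen: 32  (via Wendle)
Shortest route: Hale → Dunly → Wendle → Arlen = 32 km.

32 km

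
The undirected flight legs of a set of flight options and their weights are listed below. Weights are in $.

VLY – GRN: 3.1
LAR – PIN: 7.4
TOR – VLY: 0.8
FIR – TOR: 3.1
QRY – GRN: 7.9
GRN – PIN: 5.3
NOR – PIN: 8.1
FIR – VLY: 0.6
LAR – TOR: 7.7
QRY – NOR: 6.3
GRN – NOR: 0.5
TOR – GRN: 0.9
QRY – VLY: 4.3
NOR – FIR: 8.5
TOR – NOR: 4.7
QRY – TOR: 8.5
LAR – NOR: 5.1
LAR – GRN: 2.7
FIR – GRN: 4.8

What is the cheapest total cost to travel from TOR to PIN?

Settle nodes by increasing distance from TOR:
TOR: 0
VLY: 0.8  (via TOR)
GRN: 0.9  (via TOR)
NOR: 1.4  (via GRN)
FIR: 1.4  (via VLY)
LAR: 3.6  (via GRN)
QRY: 5.1  (via VLY)
PIN: 6.2  (via GRN)
Shortest route: TOR–GRN–PIN = $6.2.

$6.2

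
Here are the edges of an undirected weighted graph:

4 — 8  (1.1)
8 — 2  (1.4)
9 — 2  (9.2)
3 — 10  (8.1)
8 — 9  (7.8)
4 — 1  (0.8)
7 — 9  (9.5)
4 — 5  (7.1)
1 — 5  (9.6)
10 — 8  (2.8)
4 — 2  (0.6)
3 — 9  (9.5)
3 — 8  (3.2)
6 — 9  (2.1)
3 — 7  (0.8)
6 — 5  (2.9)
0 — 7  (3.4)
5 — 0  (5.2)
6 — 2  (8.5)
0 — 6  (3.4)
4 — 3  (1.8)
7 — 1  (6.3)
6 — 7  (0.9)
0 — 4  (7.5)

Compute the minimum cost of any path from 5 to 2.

Running Dijkstra from 5:
5: 0
6: 2.9  (via 5)
7: 3.8  (via 6)
3: 4.6  (via 7)
9: 5  (via 6)
0: 5.2  (via 5)
4: 6.4  (via 3)
2: 7  (via 4)
Shortest route: 5–6–7–3–4–2 = 7.

7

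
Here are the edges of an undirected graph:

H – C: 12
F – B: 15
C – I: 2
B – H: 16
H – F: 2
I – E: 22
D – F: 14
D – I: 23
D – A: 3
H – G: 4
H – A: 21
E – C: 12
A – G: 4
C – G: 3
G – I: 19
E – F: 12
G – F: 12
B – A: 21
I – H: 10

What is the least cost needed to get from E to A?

19

Candidate routes:
E–F–D–A: 12+14+3 = 29
E–F–G–A: 12+12+4 = 28
E–C–G–A: 12+3+4 = 19
E–F–H–G–A: 12+2+4+4 = 22
The minimum is 19 via E–C–G–A.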